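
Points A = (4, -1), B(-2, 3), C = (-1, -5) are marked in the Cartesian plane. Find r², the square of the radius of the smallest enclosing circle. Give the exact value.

34645/1936

Side lengths²: AB² = 52, AC² = 41, BC² = 65.
Since BC² = 65 < 52 + 41 = 93, the triangle is acute, so the smallest enclosing circle is the circumcircle.
Circumcentre = (-5/22, -37/44), r² = 34645/1936.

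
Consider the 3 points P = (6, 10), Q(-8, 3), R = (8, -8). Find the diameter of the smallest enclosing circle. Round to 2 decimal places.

20.69

Side lengths²: PQ² = 245, PR² = 328, QR² = 377.
Since QR² = 377 < 328 + 245 = 573, the triangle is acute, so the smallest enclosing circle is the circumcircle.
Circumcentre = (77/38, 17/38), r² = 77285/722.
Diameter = 2r = 2√(77285/722) ≈ 20.69.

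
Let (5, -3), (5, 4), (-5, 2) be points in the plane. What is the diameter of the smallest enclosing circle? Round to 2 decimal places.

11.40

Call the three points A, B, C in the order given.
Side lengths²: AB² = 49, AC² = 125, BC² = 104.
Since AC² = 125 < 104 + 49 = 153, the triangle is acute, so the smallest enclosing circle is the circumcircle.
Circumcentre = (0.5, 0.5), r² = 32.5.
Diameter = 2r = 2√(32.5) ≈ 11.40.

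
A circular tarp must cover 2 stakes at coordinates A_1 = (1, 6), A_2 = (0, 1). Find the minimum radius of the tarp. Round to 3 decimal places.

2.550

The smallest circle enclosing two points has them as diameter endpoints.
Centre = midpoint = (0.5, 3.5); r² = |A_1A_2|²/4 = 26/4 = 6.5.
r = √(6.5) ≈ 2.550.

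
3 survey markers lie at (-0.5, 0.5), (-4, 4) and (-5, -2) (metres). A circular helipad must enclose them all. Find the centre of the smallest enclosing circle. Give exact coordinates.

(-51/14, 6/7)

Call the three points A, B, C in the order given.
Side lengths²: AB² = 24.5, AC² = 26.5, BC² = 37.
Since BC² = 37 < 26.5 + 24.5 = 51, the triangle is acute, so the smallest enclosing circle is the circumcircle.
Circumcentre = (-51/14, 6/7), r² = 1961/196.
Centre = (-51/14, 6/7).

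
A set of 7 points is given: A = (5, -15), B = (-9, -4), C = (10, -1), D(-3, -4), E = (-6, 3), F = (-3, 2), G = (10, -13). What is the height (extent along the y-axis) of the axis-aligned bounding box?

max y = 3, min y = -15, so height = 18.

18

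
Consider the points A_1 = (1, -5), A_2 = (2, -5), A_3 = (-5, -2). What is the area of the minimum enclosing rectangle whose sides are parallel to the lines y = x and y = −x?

20

In coordinates u = x + y, v = x − y the rectangle is axis-aligned; the map (x,y)→(u,v) scales areas by 2.
u-values: -4, -3, -7; range = -3 − (-7) = 4.
v-values: 6, 7, -3; range = 7 − (-3) = 10.
Area = (4 × 10) / 2 = 20.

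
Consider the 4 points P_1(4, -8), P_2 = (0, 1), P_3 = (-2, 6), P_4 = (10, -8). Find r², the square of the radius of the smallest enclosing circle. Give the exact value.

85

The minimum enclosing circle of a finite set is fixed by two of the points (as a diameter) or three (as a circumcircle).
The farthest pair is P_3–P_4 with squared distance 340. The circle on this segment as diameter has centre (4, -1) and r² = 340/4 = 85.
Check P_1: distance² to centre = 49 ≤ 85, so it lies inside.
All remaining points lie in this disk, and no smaller disk contains both endpoints, so this is the minimum enclosing circle.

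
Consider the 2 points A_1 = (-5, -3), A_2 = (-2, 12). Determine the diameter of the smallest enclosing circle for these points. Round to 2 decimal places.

The smallest circle enclosing two points has them as diameter endpoints.
Centre = midpoint = (-3.5, 4.5); r² = |A_1A_2|²/4 = 234/4 = 58.5.
Diameter = 2r = 2√(58.5) ≈ 15.30.

15.30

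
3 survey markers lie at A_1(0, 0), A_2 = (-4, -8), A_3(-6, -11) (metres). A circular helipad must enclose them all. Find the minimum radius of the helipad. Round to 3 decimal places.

6.265

Side lengths²: A_1A_2² = 80, A_1A_3² = 157, A_2A_3² = 13.
Since A_1A_3² = 157 ≥ 80 + 13 = 93, the angle opposite A_1A_3 is not acute, so the smallest enclosing circle has A_1A_3 as diameter.
Centre = midpoint of A_1A_3 = (-3, -5.5), r² = 157/4 = 39.25.
r = √(39.25) ≈ 6.265.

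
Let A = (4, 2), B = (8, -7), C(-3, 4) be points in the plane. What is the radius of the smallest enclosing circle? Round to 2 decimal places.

Side lengths²: AB² = 97, AC² = 53, BC² = 242.
Since BC² = 242 ≥ 97 + 53 = 150, the angle opposite BC is not acute, so the smallest enclosing circle has BC as diameter.
Centre = midpoint of BC = (2.5, -1.5), r² = 242/4 = 60.5.
r = √(60.5) ≈ 7.78.

7.78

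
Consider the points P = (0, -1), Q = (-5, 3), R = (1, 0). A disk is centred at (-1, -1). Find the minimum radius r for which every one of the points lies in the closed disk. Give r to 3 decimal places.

5.657

The required radius is the distance from (-1, -1) to the farthest point.
Squared distances: 1, 32, 5.
Maximum is 32, attained at Q.
r = √32 ≈ 5.657.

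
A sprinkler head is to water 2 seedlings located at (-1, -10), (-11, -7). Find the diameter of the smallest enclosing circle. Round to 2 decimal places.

10.44

The smallest circle enclosing two points has them as diameter endpoints.
Centre = midpoint = (-6, -8.5); r² = |(-1, -10)−(-11, -7)|²/4 = 109/4 = 27.25.
Diameter = 2r = 2√(27.25) ≈ 10.44.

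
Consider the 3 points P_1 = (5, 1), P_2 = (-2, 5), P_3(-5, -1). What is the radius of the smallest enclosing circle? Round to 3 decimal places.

Side lengths²: P_1P_2² = 65, P_1P_3² = 104, P_2P_3² = 45.
Since P_1P_3² = 104 < 65 + 45 = 110, the triangle is acute, so the smallest enclosing circle is the circumcircle.
Circumcentre = (-1/18, 5/18), r² = 4225/162.
r = √(4225/162) ≈ 5.107.

5.107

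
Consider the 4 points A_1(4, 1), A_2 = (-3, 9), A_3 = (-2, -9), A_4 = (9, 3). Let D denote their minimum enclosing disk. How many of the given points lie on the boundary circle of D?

3

The minimum enclosing circle is determined by three boundary points: A_2, A_3, A_4.
Their circumcentre is (1/14, 1/7) with r² = 17225/196.
The farthest remaining point A_1 is at distance² 3169/196 ≤ 17225/196.
The points at distance exactly r from the centre are A_2, A_3, A_4 — 3 points.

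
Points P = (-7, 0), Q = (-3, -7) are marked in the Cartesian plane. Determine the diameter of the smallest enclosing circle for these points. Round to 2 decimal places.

The smallest circle enclosing two points has them as diameter endpoints.
Centre = midpoint = (-5, -3.5); r² = |PQ|²/4 = 65/4 = 16.25.
Diameter = 2r = 2√(16.25) ≈ 8.06.

8.06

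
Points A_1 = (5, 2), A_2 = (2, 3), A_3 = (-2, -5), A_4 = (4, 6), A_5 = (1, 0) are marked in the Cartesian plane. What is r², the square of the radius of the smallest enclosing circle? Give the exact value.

39.25

A smallest enclosing disk is always determined by at most three of the input points on its boundary.
The farthest pair is A_3–A_4 with squared distance 157. The circle on this segment as diameter has centre (1, 0.5) and r² = 157/4 = 39.25.
Check A_1: distance² to centre = 18.25 ≤ 39.25, so it lies inside.
All remaining points lie in this disk, and no smaller disk contains both endpoints, so this is the minimum enclosing circle.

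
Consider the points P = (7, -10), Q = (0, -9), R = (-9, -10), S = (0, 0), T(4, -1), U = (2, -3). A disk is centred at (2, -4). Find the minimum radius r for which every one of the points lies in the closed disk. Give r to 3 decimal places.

12.530

The required radius is the distance from (2, -4) to the farthest point.
Squared distances: 61, 29, 157, 20, 13, 1.
Maximum is 157, attained at R.
r = √157 ≈ 12.530.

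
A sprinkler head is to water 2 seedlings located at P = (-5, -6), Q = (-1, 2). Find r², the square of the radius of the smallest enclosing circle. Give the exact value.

The smallest circle enclosing two points has them as diameter endpoints.
Centre = midpoint = (-3, -2); r² = |PQ|²/4 = 80/4 = 20.

20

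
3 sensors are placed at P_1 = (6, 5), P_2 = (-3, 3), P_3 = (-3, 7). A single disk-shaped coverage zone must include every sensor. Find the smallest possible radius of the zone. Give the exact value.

85/18

Side lengths²: P_1P_2² = 85, P_1P_3² = 85, P_2P_3² = 16.
Since P_1P_3² = 85 < 85 + 16 = 101, the triangle is acute, so the smallest enclosing circle is the circumcircle.
Circumcentre = (23/18, 5), r² = 7225/324.
r = √(7225/324) = 85/18.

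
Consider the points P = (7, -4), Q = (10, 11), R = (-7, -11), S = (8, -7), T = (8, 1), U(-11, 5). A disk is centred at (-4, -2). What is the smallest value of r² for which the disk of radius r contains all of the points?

365

The required radius is the distance from (-4, -2) to the farthest point.
Squared distances: 125, 365, 90, 169, 153, 98.
Maximum is 365, attained at Q.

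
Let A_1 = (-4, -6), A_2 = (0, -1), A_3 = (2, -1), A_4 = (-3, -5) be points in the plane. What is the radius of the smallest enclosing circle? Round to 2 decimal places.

By Welzl's lemma the MEC is supported by two points (diametrically opposite) or three points (on a circumcircle).
The farthest pair is A_1–A_3 with squared distance 61. The circle on this segment as diameter has centre (-1, -3.5) and r² = 61/4 = 15.25.
Check A_2: distance² to centre = 7.25 ≤ 15.25, so it lies inside.
All remaining points lie in this disk, and no smaller disk contains both endpoints, so this is the minimum enclosing circle.
r = √(15.25) ≈ 3.91.

3.91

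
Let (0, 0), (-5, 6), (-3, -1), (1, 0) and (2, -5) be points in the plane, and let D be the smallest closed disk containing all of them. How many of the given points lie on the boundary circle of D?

2

The farthest pair is (-5, 6)–(2, -5) with squared distance 170. The circle on this segment as diameter has centre (-1.5, 0.5) and r² = 170/4 = 42.5.
Check (0, 0): distance² to centre = 2.5 ≤ 42.5, so it lies inside.
All remaining points lie in this disk, and no smaller disk contains both endpoints, so this is the minimum enclosing circle.
The points at distance exactly r from the centre are (-5, 6), (2, -5) — 2 points.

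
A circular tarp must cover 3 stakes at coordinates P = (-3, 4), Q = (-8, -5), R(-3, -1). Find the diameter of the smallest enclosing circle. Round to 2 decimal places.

10.30

Side lengths²: PQ² = 106, PR² = 25, QR² = 41.
Since PQ² = 106 ≥ 41 + 25 = 66, the angle opposite PQ is not acute, so the smallest enclosing circle has PQ as diameter.
Centre = midpoint of PQ = (-5.5, -0.5), r² = 106/4 = 26.5.
Diameter = 2r = 2√(26.5) ≈ 10.30.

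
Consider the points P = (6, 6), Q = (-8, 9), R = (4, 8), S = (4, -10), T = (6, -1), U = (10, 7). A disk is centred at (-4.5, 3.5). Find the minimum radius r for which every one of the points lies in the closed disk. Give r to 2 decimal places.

15.95

The required radius is the distance from (-4.5, 3.5) to the farthest point.
Squared distances: 116.5, 42.5, 92.5, 254.5, 130.5, 222.5.
Maximum is 254.5, attained at S.
r = √(254.5) ≈ 15.95.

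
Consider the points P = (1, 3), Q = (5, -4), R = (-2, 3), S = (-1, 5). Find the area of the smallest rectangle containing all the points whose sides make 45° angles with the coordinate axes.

22.5

In coordinates u = x + y, v = x − y the rectangle is axis-aligned; the map (x,y)→(u,v) scales areas by 2.
u-values: 4, 1, 1, 4; range = 4 − 1 = 3.
v-values: -2, 9, -5, -6; range = 9 − (-6) = 15.
Area = (3 × 15) / 2 = 22.5.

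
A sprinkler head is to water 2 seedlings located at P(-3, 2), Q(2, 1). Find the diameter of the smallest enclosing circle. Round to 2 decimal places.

The smallest circle enclosing two points has them as diameter endpoints.
Centre = midpoint = (-0.5, 1.5); r² = |PQ|²/4 = 26/4 = 6.5.
Diameter = 2r = 2√(6.5) ≈ 5.10.

5.10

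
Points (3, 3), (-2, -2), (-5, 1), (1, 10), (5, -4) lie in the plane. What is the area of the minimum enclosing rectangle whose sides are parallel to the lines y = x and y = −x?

In coordinates u = x + y, v = x − y the rectangle is axis-aligned; the map (x,y)→(u,v) scales areas by 2.
u-values: 6, -4, -4, 11, 1; range = 11 − (-4) = 15.
v-values: 0, 0, -6, -9, 9; range = 9 − (-9) = 18.
Area = (15 × 18) / 2 = 135.

135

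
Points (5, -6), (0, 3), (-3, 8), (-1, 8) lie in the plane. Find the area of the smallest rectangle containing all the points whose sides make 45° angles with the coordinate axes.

88

In coordinates u = x + y, v = x − y the rectangle is axis-aligned; the map (x,y)→(u,v) scales areas by 2.
u-values: -1, 3, 5, 7; range = 7 − (-1) = 8.
v-values: 11, -3, -11, -9; range = 11 − (-11) = 22.
Area = (8 × 22) / 2 = 88.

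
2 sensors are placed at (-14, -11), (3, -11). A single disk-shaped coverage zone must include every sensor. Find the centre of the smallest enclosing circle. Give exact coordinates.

(-5.5, -11)

The smallest circle enclosing two points has them as diameter endpoints.
Centre = midpoint = (-5.5, -11); r² = |(-14, -11)−(3, -11)|²/4 = 289/4 = 72.25.
Centre = (-5.5, -11).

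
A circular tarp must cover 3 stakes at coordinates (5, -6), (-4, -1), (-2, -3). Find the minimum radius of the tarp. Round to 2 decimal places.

Call the three points A, B, C in the order given.
Side lengths²: AB² = 106, AC² = 58, BC² = 8.
Since AB² = 106 ≥ 58 + 8 = 66, the angle opposite AB is not acute, so the smallest enclosing circle has AB as diameter.
Centre = midpoint of AB = (0.5, -3.5), r² = 106/4 = 26.5.
r = √(26.5) ≈ 5.15.

5.15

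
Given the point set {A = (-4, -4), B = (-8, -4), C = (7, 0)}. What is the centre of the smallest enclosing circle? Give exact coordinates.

Side lengths²: AB² = 16, AC² = 137, BC² = 241.
Since BC² = 241 ≥ 137 + 16 = 153, the angle opposite BC is not acute, so the smallest enclosing circle has BC as diameter.
Centre = midpoint of BC = (-0.5, -2), r² = 241/4 = 60.25.
Centre = (-0.5, -2).

(-0.5, -2)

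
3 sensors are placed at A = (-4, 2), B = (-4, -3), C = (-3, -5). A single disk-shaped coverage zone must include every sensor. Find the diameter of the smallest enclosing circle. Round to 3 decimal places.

7.071

Side lengths²: AB² = 25, AC² = 50, BC² = 5.
Since AC² = 50 ≥ 25 + 5 = 30, the angle opposite AC is not acute, so the smallest enclosing circle has AC as diameter.
Centre = midpoint of AC = (-3.5, -1.5), r² = 50/4 = 12.5.
Diameter = 2r = 2√(12.5) ≈ 7.071.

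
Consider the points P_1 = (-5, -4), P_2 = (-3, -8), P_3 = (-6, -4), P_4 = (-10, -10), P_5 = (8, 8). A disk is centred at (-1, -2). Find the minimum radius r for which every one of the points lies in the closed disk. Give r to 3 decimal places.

The required radius is the distance from (-1, -2) to the farthest point.
Squared distances: 20, 40, 29, 145, 181.
Maximum is 181, attained at P_5.
r = √181 ≈ 13.454.

13.454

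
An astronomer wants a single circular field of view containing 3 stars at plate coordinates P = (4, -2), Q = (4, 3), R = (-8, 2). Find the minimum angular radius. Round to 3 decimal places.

6.346

Side lengths²: PQ² = 25, PR² = 160, QR² = 145.
Since PR² = 160 < 145 + 25 = 170, the triangle is acute, so the smallest enclosing circle is the circumcircle.
Circumcentre = (-11/6, 0.5), r² = 725/18.
r = √(725/18) ≈ 6.346.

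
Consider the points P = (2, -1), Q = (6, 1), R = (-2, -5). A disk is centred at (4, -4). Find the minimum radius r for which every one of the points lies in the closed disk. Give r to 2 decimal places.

The required radius is the distance from (4, -4) to the farthest point.
Squared distances: 13, 29, 37.
Maximum is 37, attained at R.
r = √37 ≈ 6.08.

6.08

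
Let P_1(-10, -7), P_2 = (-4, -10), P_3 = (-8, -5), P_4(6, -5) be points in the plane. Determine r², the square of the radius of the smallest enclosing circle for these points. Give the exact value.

65

By Welzl's lemma the MEC is supported by two points (diametrically opposite) or three points (on a circumcircle).
The farthest pair is P_1–P_4 with squared distance 260. The circle on this segment as diameter has centre (-2, -6) and r² = 260/4 = 65.
Check P_2: distance² to centre = 20 ≤ 65, so it lies inside.
All remaining points lie in this disk, and no smaller disk contains both endpoints, so this is the minimum enclosing circle.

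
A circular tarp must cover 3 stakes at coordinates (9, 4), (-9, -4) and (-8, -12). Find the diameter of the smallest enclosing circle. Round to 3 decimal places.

Call the three points A, B, C in the order given.
Side lengths²: AB² = 388, AC² = 545, BC² = 65.
Since AC² = 545 ≥ 388 + 65 = 453, the angle opposite AC is not acute, so the smallest enclosing circle has AC as diameter.
Centre = midpoint of AC = (0.5, -4), r² = 545/4 = 136.25.
Diameter = 2r = 2√(136.25) ≈ 23.345.

23.345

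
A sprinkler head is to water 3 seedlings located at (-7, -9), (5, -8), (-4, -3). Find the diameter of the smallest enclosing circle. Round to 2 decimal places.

Call the three points A, B, C in the order given.
Side lengths²: AB² = 145, AC² = 45, BC² = 106.
Since AB² = 145 < 106 + 45 = 151, the triangle is acute, so the smallest enclosing circle is the circumcircle.
Circumcentre = (-47/46, -379/46), r² = 38425/1058.
Diameter = 2r = 2√(38425/1058) ≈ 12.05.

12.05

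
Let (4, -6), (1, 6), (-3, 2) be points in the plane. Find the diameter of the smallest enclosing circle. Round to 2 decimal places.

Call the three points A, B, C in the order given.
Side lengths²: AB² = 153, AC² = 113, BC² = 32.
Since AB² = 153 ≥ 113 + 32 = 145, the angle opposite AB is not acute, so the smallest enclosing circle has AB as diameter.
Centre = midpoint of AB = (2.5, 0), r² = 153/4 = 38.25.
Diameter = 2r = 2√(38.25) ≈ 12.37.

12.37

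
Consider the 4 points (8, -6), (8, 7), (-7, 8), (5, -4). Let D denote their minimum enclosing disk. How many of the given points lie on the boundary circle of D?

2

The farthest pair is (8, -6)–(-7, 8) with squared distance 421. The circle on this segment as diameter has centre (0.5, 1) and r² = 421/4 = 105.25.
Check (8, 7): distance² to centre = 92.25 ≤ 105.25, so it lies inside.
All remaining points lie in this disk, and no smaller disk contains both endpoints, so this is the minimum enclosing circle.
The points at distance exactly r from the centre are (8, -6), (-7, 8) — 2 points.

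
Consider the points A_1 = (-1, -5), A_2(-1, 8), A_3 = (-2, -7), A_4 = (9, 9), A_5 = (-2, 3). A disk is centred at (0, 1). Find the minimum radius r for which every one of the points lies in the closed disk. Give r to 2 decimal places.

12.04

The required radius is the distance from (0, 1) to the farthest point.
Squared distances: 37, 50, 68, 145, 8.
Maximum is 145, attained at A_4.
r = √145 ≈ 12.04.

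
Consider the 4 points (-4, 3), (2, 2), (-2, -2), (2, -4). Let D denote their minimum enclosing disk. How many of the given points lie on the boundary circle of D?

A smallest enclosing disk is always determined by at most three of the input points on its boundary.
The farthest pair is (-4, 3)–(2, -4) with squared distance 85. The circle on this segment as diameter has centre (-1, -0.5) and r² = 85/4 = 21.25.
Check (2, 2): distance² to centre = 15.25 ≤ 21.25, so it lies inside.
All remaining points lie in this disk, and no smaller disk contains both endpoints, so this is the minimum enclosing circle.
The points at distance exactly r from the centre are (-4, 3), (2, -4) — 2 points.

2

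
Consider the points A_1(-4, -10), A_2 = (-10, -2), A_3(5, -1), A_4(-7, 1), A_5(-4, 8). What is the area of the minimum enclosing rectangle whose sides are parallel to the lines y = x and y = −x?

162

In coordinates u = x + y, v = x − y the rectangle is axis-aligned; the map (x,y)→(u,v) scales areas by 2.
u-values: -14, -12, 4, -6, 4; range = 4 − (-14) = 18.
v-values: 6, -8, 6, -8, -12; range = 6 − (-12) = 18.
Area = (18 × 18) / 2 = 162.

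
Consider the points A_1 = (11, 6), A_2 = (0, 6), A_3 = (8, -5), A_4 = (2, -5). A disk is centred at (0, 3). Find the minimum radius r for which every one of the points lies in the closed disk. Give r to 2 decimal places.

The required radius is the distance from (0, 3) to the farthest point.
Squared distances: 130, 9, 128, 68.
Maximum is 130, attained at A_1.
r = √130 ≈ 11.40.

11.40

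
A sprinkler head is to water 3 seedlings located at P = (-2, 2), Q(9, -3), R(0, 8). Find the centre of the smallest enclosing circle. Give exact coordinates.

Side lengths²: PQ² = 146, PR² = 40, QR² = 202.
Since QR² = 202 ≥ 146 + 40 = 186, the angle opposite QR is not acute, so the smallest enclosing circle has QR as diameter.
Centre = midpoint of QR = (4.5, 2.5), r² = 202/4 = 50.5.
Centre = (4.5, 2.5).

(4.5, 2.5)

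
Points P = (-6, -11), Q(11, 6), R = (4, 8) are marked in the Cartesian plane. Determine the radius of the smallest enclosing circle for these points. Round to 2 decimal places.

12.02

Side lengths²: PQ² = 578, PR² = 461, QR² = 53.
Since PQ² = 578 ≥ 461 + 53 = 514, the angle opposite PQ is not acute, so the smallest enclosing circle has PQ as diameter.
Centre = midpoint of PQ = (2.5, -2.5), r² = 578/4 = 144.5.
r = √(144.5) ≈ 12.02.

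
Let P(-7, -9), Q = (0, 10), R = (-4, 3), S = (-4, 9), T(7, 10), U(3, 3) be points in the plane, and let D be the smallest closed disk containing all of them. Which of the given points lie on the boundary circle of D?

P, T

The farthest pair is P–T with squared distance 557. The circle on this segment as diameter has centre (0, 0.5) and r² = 557/4 = 139.25.
Check Q: distance² to centre = 90.25 ≤ 139.25, so it lies inside.
All remaining points lie in this disk, and no smaller disk contains both endpoints, so this is the minimum enclosing circle.
The points at distance exactly r from the centre are P, T — 2 points.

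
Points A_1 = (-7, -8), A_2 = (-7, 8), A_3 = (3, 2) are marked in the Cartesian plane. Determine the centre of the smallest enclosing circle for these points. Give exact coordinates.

(-5, 0)

Side lengths²: A_1A_2² = 256, A_1A_3² = 200, A_2A_3² = 136.
Since A_1A_2² = 256 < 200 + 136 = 336, the triangle is acute, so the smallest enclosing circle is the circumcircle.
Circumcentre = (-5, 0), r² = 68.
Centre = (-5, 0).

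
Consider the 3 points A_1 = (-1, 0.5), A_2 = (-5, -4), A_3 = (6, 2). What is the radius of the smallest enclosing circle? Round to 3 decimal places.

6.265

Side lengths²: A_1A_2² = 36.25, A_1A_3² = 51.25, A_2A_3² = 157.
Since A_2A_3² = 157 ≥ 51.25 + 36.25 = 87.5, the angle opposite A_2A_3 is not acute, so the smallest enclosing circle has A_2A_3 as diameter.
Centre = midpoint of A_2A_3 = (0.5, -1), r² = 157/4 = 39.25.
r = √(39.25) ≈ 6.265.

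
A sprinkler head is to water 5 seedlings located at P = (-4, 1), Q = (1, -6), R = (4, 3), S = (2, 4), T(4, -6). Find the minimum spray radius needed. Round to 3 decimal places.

By Welzl's lemma the MEC is supported by two points (diametrically opposite) or three points (on a circumcircle).
The minimum enclosing circle is determined by three boundary points: P, S, T.
Their circumcentre is (21/22, -31/22) with r² = 7345/242.
The farthest remaining point R is at distance² 6949/242 ≤ 7345/242.
r = √(7345/242) ≈ 5.509.

5.509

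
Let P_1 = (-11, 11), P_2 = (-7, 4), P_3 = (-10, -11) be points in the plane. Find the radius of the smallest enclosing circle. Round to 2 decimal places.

11.01

Side lengths²: P_1P_2² = 65, P_1P_3² = 485, P_2P_3² = 234.
Since P_1P_3² = 485 ≥ 234 + 65 = 299, the angle opposite P_1P_3 is not acute, so the smallest enclosing circle has P_1P_3 as diameter.
Centre = midpoint of P_1P_3 = (-10.5, 0), r² = 485/4 = 121.25.
r = √(121.25) ≈ 11.01.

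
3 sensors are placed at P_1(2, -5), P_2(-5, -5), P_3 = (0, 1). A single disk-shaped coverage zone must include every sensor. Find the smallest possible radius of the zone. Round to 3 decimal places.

Side lengths²: P_1P_2² = 49, P_1P_3² = 40, P_2P_3² = 61.
Since P_2P_3² = 61 < 49 + 40 = 89, the triangle is acute, so the smallest enclosing circle is the circumcircle.
Circumcentre = (-1.5, -17/6), r² = 305/18.
r = √(305/18) ≈ 4.116.

4.116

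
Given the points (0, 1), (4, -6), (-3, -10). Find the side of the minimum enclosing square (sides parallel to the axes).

11

The bounding box has width 7 and height 11.
An axis-aligned square enclosing the set must have side ≥ max(width, height).
So the minimum side is max(7, 11) = 11.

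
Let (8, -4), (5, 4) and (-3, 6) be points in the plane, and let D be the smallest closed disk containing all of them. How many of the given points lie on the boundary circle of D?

Call the three points A, B, C in the order given.
Side lengths²: AB² = 73, AC² = 221, BC² = 68.
Since AC² = 221 ≥ 73 + 68 = 141, the angle opposite AC is not acute, so the smallest enclosing circle has AC as diameter.
Centre = midpoint of AC = (2.5, 1), r² = 221/4 = 55.25.
The points at distance exactly r from the centre are (8, -4), (-3, 6) — 2 points.

2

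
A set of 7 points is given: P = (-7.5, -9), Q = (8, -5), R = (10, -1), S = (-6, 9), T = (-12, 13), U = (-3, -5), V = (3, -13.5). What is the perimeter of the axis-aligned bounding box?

97

Width = max x − min x = 10 − (-12) = 22.
Height = max y − min y = 13 − (-13.5) = 26.5.
Perimeter = 2(22 + 26.5) = 97.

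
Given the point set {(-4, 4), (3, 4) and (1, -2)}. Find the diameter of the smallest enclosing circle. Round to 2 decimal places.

8.23

Call the three points A, B, C in the order given.
Side lengths²: AB² = 49, AC² = 61, BC² = 40.
Since AC² = 61 < 49 + 40 = 89, the triangle is acute, so the smallest enclosing circle is the circumcircle.
Circumcentre = (-0.5, 11/6), r² = 305/18.
Diameter = 2r = 2√(305/18) ≈ 8.23.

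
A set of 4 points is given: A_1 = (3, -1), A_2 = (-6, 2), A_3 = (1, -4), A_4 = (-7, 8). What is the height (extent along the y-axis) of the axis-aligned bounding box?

max y = 8, min y = -4, so height = 12.

12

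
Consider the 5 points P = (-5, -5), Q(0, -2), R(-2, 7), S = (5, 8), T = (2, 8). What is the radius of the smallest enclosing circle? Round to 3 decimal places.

A smallest enclosing disk is always determined by at most three of the input points on its boundary.
The farthest pair is P–S with squared distance 269. The circle on this segment as diameter has centre (0, 1.5) and r² = 269/4 = 67.25.
Check Q: distance² to centre = 12.25 ≤ 67.25, so it lies inside.
All remaining points lie in this disk, and no smaller disk contains both endpoints, so this is the minimum enclosing circle.
r = √(67.25) ≈ 8.201.

8.201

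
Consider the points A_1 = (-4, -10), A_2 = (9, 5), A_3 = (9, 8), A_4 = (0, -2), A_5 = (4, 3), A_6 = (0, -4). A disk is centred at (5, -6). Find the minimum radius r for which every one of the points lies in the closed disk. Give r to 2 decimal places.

14.56

The required radius is the distance from (5, -6) to the farthest point.
Squared distances: 97, 137, 212, 41, 82, 29.
Maximum is 212, attained at A_3.
r = √212 ≈ 14.56.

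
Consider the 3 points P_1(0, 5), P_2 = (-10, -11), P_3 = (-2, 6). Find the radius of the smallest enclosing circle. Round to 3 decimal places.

9.437

Side lengths²: P_1P_2² = 356, P_1P_3² = 5, P_2P_3² = 353.
Since P_1P_2² = 356 < 353 + 5 = 358, the triangle is acute, so the smallest enclosing circle is the circumcircle.
Circumcentre = (-109/21, -121/42), r² = 157085/1764.
r = √(157085/1764) ≈ 9.437.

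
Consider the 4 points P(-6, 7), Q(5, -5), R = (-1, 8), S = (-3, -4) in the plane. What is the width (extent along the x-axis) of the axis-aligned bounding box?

max x = 5, min x = -6, so width = 11.

11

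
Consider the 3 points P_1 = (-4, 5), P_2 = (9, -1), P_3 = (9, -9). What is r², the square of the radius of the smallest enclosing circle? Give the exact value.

91.25

Side lengths²: P_1P_2² = 205, P_1P_3² = 365, P_2P_3² = 64.
Since P_1P_3² = 365 ≥ 205 + 64 = 269, the angle opposite P_1P_3 is not acute, so the smallest enclosing circle has P_1P_3 as diameter.
Centre = midpoint of P_1P_3 = (2.5, -2), r² = 365/4 = 91.25.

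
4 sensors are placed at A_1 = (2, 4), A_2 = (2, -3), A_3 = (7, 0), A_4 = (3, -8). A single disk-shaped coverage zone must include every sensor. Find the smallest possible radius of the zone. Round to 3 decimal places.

6.021

By Welzl's lemma the MEC is supported by two points (diametrically opposite) or three points (on a circumcircle).
The farthest pair is A_1–A_4 with squared distance 145. The circle on this segment as diameter has centre (2.5, -2) and r² = 145/4 = 36.25.
Check A_2: distance² to centre = 1.25 ≤ 36.25, so it lies inside.
All remaining points lie in this disk, and no smaller disk contains both endpoints, so this is the minimum enclosing circle.
r = √(36.25) ≈ 6.021.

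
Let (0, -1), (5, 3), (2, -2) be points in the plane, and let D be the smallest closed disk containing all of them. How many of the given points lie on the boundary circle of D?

2

Call the three points A, B, C in the order given.
Side lengths²: AB² = 41, AC² = 5, BC² = 34.
Since AB² = 41 ≥ 34 + 5 = 39, the angle opposite AB is not acute, so the smallest enclosing circle has AB as diameter.
Centre = midpoint of AB = (2.5, 1), r² = 41/4 = 10.25.
The points at distance exactly r from the centre are (0, -1), (5, 3) — 2 points.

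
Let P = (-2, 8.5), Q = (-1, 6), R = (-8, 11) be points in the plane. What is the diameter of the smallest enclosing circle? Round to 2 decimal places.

8.60

Side lengths²: PQ² = 7.25, PR² = 42.25, QR² = 74.
Since QR² = 74 ≥ 42.25 + 7.25 = 49.5, the angle opposite QR is not acute, so the smallest enclosing circle has QR as diameter.
Centre = midpoint of QR = (-4.5, 8.5), r² = 74/4 = 18.5.
Diameter = 2r = 2√(18.5) ≈ 8.60.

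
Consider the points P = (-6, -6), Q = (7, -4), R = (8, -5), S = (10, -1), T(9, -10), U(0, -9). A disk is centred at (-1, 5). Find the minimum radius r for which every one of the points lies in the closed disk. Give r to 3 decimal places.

18.028

The required radius is the distance from (-1, 5) to the farthest point.
Squared distances: 146, 145, 181, 157, 325, 197.
Maximum is 325, attained at T.
r = √325 ≈ 18.028.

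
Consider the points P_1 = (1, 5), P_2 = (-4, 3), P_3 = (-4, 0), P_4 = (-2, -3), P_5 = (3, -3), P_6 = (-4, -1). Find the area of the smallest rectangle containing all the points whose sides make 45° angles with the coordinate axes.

In coordinates u = x + y, v = x − y the rectangle is axis-aligned; the map (x,y)→(u,v) scales areas by 2.
u-values: 6, -1, -4, -5, 0, -5; range = 6 − (-5) = 11.
v-values: -4, -7, -4, 1, 6, -3; range = 6 − (-7) = 13.
Area = (11 × 13) / 2 = 71.5.

71.5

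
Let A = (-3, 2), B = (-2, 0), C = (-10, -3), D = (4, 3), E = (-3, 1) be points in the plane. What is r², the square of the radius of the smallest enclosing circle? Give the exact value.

58

A smallest enclosing disk is always determined by at most three of the input points on its boundary.
The farthest pair is C–D with squared distance 232. The circle on this segment as diameter has centre (-3, 0) and r² = 232/4 = 58.
Check A: distance² to centre = 4 ≤ 58, so it lies inside.
All remaining points lie in this disk, and no smaller disk contains both endpoints, so this is the minimum enclosing circle.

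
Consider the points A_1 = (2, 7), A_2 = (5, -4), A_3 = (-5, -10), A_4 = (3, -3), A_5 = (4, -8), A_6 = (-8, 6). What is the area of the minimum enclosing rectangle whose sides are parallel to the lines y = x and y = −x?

312

In coordinates u = x + y, v = x − y the rectangle is axis-aligned; the map (x,y)→(u,v) scales areas by 2.
u-values: 9, 1, -15, 0, -4, -2; range = 9 − (-15) = 24.
v-values: -5, 9, 5, 6, 12, -14; range = 12 − (-14) = 26.
Area = (24 × 26) / 2 = 312.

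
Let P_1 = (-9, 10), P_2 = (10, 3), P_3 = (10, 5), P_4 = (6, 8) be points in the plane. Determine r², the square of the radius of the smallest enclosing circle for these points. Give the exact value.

A smallest enclosing disk is always determined by at most three of the input points on its boundary.
The farthest pair is P_1–P_2 with squared distance 410. The circle on this segment as diameter has centre (0.5, 6.5) and r² = 410/4 = 102.5.
Check P_3: distance² to centre = 92.5 ≤ 102.5, so it lies inside.
All remaining points lie in this disk, and no smaller disk contains both endpoints, so this is the minimum enclosing circle.

102.5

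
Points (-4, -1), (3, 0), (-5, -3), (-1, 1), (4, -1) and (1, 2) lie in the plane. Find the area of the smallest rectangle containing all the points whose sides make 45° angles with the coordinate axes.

44

In coordinates u = x + y, v = x − y the rectangle is axis-aligned; the map (x,y)→(u,v) scales areas by 2.
u-values: -5, 3, -8, 0, 3, 3; range = 3 − (-8) = 11.
v-values: -3, 3, -2, -2, 5, -1; range = 5 − (-3) = 8.
Area = (11 × 8) / 2 = 44.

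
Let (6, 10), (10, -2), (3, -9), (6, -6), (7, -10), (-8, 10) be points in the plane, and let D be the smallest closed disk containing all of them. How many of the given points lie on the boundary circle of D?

By Welzl's lemma the MEC is supported by two points (diametrically opposite) or three points (on a circumcircle).
The farthest pair is (7, -10)–(-8, 10) with squared distance 625. The circle on this segment as diameter has centre (-0.5, 0) and r² = 625/4 = 156.25.
Check (6, 10): distance² to centre = 142.25 ≤ 156.25, so it lies inside.
All remaining points lie in this disk, and no smaller disk contains both endpoints, so this is the minimum enclosing circle.
The points at distance exactly r from the centre are (7, -10), (-8, 10) — 2 points.

2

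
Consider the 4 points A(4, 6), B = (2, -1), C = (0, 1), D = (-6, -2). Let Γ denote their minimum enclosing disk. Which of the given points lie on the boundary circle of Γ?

A, D

The minimum enclosing circle of a finite set is fixed by two of the points (as a diameter) or three (as a circumcircle).
The farthest pair is A–D with squared distance 164. The circle on this segment as diameter has centre (-1, 2) and r² = 164/4 = 41.
Check B: distance² to centre = 18 ≤ 41, so it lies inside.
All remaining points lie in this disk, and no smaller disk contains both endpoints, so this is the minimum enclosing circle.
The points at distance exactly r from the centre are A, D — 2 points.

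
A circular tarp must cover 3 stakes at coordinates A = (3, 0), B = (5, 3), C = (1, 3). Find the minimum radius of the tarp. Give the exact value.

Side lengths²: AB² = 13, AC² = 13, BC² = 16.
Since BC² = 16 < 13 + 13 = 26, the triangle is acute, so the smallest enclosing circle is the circumcircle.
Circumcentre = (3, 13/6), r² = 169/36.
r = √(169/36) = 13/6.

13/6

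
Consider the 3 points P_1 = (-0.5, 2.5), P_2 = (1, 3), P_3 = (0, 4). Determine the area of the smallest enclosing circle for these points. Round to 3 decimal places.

Side lengths²: P_1P_2² = 2.5, P_1P_3² = 2.5, P_2P_3² = 2.
Since P_1P_3² = 2.5 < 2.5 + 2 = 4.5, the triangle is acute, so the smallest enclosing circle is the circumcircle.
Circumcentre = (0.125, 3.125), r² = 0.78125.
Area = π·r² = π·0.78125 ≈ 2.454.

2.454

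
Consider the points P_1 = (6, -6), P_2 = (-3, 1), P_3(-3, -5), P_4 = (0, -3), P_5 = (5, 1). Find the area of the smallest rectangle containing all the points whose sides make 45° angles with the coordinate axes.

In coordinates u = x + y, v = x − y the rectangle is axis-aligned; the map (x,y)→(u,v) scales areas by 2.
u-values: 0, -2, -8, -3, 6; range = 6 − (-8) = 14.
v-values: 12, -4, 2, 3, 4; range = 12 − (-4) = 16.
Area = (14 × 16) / 2 = 112.

112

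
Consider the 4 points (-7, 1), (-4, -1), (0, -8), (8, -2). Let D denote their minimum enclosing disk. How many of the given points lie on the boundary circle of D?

The farthest pair is (-7, 1)–(8, -2) with squared distance 234. The circle on this segment as diameter has centre (0.5, -0.5) and r² = 234/4 = 58.5.
Check (-4, -1): distance² to centre = 20.5 ≤ 58.5, so it lies inside.
All remaining points lie in this disk, and no smaller disk contains both endpoints, so this is the minimum enclosing circle.
The points at distance exactly r from the centre are (-7, 1), (8, -2) — 2 points.

2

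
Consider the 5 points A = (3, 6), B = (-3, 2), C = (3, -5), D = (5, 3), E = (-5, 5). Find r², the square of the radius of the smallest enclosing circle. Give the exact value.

By Welzl's lemma the MEC is supported by two points (diametrically opposite) or three points (on a circumcircle).
The minimum enclosing circle is determined by three boundary points: A, C, E.
Their circumcentre is (-0.375, 0.5) with r² = 41.640625.
The farthest remaining point D is at distance² 35.140625 ≤ 41.640625.

41.640625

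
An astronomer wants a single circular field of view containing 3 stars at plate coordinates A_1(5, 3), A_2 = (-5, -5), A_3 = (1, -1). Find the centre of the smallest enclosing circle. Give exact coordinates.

(0, -1)

Side lengths²: A_1A_2² = 164, A_1A_3² = 32, A_2A_3² = 52.
Since A_1A_2² = 164 ≥ 52 + 32 = 84, the angle opposite A_1A_2 is not acute, so the smallest enclosing circle has A_1A_2 as diameter.
Centre = midpoint of A_1A_2 = (0, -1), r² = 164/4 = 41.
Centre = (0, -1).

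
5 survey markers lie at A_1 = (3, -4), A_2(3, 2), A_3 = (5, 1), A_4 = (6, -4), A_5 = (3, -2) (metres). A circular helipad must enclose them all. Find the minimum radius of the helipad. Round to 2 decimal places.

3.35

By Welzl's lemma the MEC is supported by two points (diametrically opposite) or three points (on a circumcircle).
The farthest pair is A_2–A_4 with squared distance 45. The circle on this segment as diameter has centre (4.5, -1) and r² = 45/4 = 11.25.
Check A_1: distance² to centre = 11.25 ≤ 11.25, so it lies inside.
All remaining points lie in this disk, and no smaller disk contains both endpoints, so this is the minimum enclosing circle.
r = √(11.25) ≈ 3.35.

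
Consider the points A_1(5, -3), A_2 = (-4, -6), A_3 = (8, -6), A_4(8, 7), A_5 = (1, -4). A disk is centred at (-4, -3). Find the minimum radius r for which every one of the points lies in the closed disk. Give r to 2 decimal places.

15.62

The required radius is the distance from (-4, -3) to the farthest point.
Squared distances: 81, 9, 153, 244, 26.
Maximum is 244, attained at A_4.
r = √244 ≈ 15.62.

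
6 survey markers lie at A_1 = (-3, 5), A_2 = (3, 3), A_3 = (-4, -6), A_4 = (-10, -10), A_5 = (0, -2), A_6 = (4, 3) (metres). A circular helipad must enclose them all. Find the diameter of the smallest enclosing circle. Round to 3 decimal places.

The farthest pair is A_4–A_6 with squared distance 365. The circle on this segment as diameter has centre (-3, -3.5) and r² = 365/4 = 91.25.
Check A_1: distance² to centre = 72.25 ≤ 91.25, so it lies inside.
All remaining points lie in this disk, and no smaller disk contains both endpoints, so this is the minimum enclosing circle.
Diameter = 2r = 2√(91.25) ≈ 19.105.

19.105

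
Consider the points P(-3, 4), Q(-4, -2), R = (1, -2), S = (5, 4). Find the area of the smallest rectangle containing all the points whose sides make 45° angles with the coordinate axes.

75

In coordinates u = x + y, v = x − y the rectangle is axis-aligned; the map (x,y)→(u,v) scales areas by 2.
u-values: 1, -6, -1, 9; range = 9 − (-6) = 15.
v-values: -7, -2, 3, 1; range = 3 − (-7) = 10.
Area = (15 × 10) / 2 = 75.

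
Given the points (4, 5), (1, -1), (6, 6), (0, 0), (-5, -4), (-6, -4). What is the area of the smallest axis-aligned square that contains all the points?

144

The bounding box has width 12 and height 10.
An axis-aligned square enclosing the set must have side ≥ max(width, height).
So the minimum side is max(12, 10) = 12.
Area = 12² = 144.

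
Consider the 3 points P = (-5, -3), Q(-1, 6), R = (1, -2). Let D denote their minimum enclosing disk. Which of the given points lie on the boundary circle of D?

Side lengths²: PQ² = 97, PR² = 37, QR² = 68.
Since PQ² = 97 < 68 + 37 = 105, the triangle is acute, so the smallest enclosing circle is the circumcircle.
Circumcentre = (-2.64, 1.34), r² = 24.4052.
The points at distance exactly r from the centre are P, Q, R — 3 points.

P, Q, R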